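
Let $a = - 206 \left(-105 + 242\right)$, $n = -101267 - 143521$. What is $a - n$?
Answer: $216566$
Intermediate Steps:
$n = -244788$ ($n = -101267 - 143521 = -244788$)
$a = -28222$ ($a = \left(-206\right) 137 = -28222$)
$a - n = -28222 - -244788 = -28222 + 244788 = 216566$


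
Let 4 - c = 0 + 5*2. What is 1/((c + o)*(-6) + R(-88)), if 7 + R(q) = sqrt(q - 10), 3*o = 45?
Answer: -61/3819 - 7*I*sqrt(2)/3819 ≈ -0.015973 - 0.0025922*I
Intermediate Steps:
o = 15 (o = (1/3)*45 = 15)
R(q) = -7 + sqrt(-10 + q) (R(q) = -7 + sqrt(q - 10) = -7 + sqrt(-10 + q))
c = -6 (c = 4 - (0 + 5*2) = 4 - (0 + 10) = 4 - 1*10 = 4 - 10 = -6)
1/((c + o)*(-6) + R(-88)) = 1/((-6 + 15)*(-6) + (-7 + sqrt(-10 - 88))) = 1/(9*(-6) + (-7 + sqrt(-98))) = 1/(-54 + (-7 + 7*I*sqrt(2))) = 1/(-61 + 7*I*sqrt(2))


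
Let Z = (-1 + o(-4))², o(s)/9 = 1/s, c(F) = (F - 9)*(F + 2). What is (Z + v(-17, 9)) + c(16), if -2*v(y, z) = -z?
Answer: 2257/16 ≈ 141.06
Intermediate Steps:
v(y, z) = z/2 (v(y, z) = -(-1)*z/2 = z/2)
c(F) = (-9 + F)*(2 + F)
o(s) = 9/s
Z = 169/16 (Z = (-1 + 9/(-4))² = (-1 + 9*(-¼))² = (-1 - 9/4)² = (-13/4)² = 169/16 ≈ 10.563)
(Z + v(-17, 9)) + c(16) = (169/16 + (½)*9) + (-18 + 16² - 7*16) = (169/16 + 9/2) + (-18 + 256 - 112) = 241/16 + 126 = 2257/16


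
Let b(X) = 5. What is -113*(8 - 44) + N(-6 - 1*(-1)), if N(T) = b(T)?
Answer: 4073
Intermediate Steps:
N(T) = 5
-113*(8 - 44) + N(-6 - 1*(-1)) = -113*(8 - 44) + 5 = -113*(-36) + 5 = 4068 + 5 = 4073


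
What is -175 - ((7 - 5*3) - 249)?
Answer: 82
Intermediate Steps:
-175 - ((7 - 5*3) - 249) = -175 - ((7 - 15) - 249) = -175 - (-8 - 249) = -175 - 1*(-257) = -175 + 257 = 82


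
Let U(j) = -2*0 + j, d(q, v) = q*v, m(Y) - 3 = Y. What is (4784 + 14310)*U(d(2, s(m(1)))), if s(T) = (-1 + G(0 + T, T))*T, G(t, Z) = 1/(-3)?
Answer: -611008/3 ≈ -2.0367e+5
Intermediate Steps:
m(Y) = 3 + Y
G(t, Z) = -⅓ (G(t, Z) = 1*(-⅓) = -⅓)
s(T) = -4*T/3 (s(T) = (-1 - ⅓)*T = -4*T/3)
U(j) = j (U(j) = 0 + j = j)
(4784 + 14310)*U(d(2, s(m(1)))) = (4784 + 14310)*(2*(-4*(3 + 1)/3)) = 19094*(2*(-4/3*4)) = 19094*(2*(-16/3)) = 19094*(-32/3) = -611008/3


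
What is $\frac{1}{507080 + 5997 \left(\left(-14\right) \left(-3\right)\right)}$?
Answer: $\frac{1}{758954} \approx 1.3176 \cdot 10^{-6}$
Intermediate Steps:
$\frac{1}{507080 + 5997 \left(\left(-14\right) \left(-3\right)\right)} = \frac{1}{507080 + 5997 \cdot 42} = \frac{1}{507080 + 251874} = \frac{1}{758954}$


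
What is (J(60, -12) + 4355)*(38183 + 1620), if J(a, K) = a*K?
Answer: 144683905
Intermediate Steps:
J(a, K) = K*a
(J(60, -12) + 4355)*(38183 + 1620) = (-12*60 + 4355)*(38183 + 1620) = (-720 + 4355)*39803 = 3635*39803 = 144683905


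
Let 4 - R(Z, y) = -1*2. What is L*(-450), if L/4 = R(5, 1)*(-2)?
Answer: 21600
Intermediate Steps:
R(Z, y) = 6 (R(Z, y) = 4 - (-1)*2 = 4 - 1*(-2) = 4 + 2 = 6)
L = -48 (L = 4*(6*(-2)) = 4*(-12) = -48)
L*(-450) = -48*(-450) = 21600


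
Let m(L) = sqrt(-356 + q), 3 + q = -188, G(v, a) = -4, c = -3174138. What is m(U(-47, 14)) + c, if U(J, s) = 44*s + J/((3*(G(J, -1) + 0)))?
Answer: -3174138 + I*sqrt(547) ≈ -3.1741e+6 + 23.388*I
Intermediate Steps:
q = -191 (q = -3 - 188 = -191)
U(J, s) = 44*s - J/12 (U(J, s) = 44*s + J/((3*(-4 + 0))) = 44*s + J/((3*(-4))) = 44*s + J/(-12) = 44*s + J*(-1/12) = 44*s - J/12)
m(L) = I*sqrt(547) (m(L) = sqrt(-356 - 191) = sqrt(-547) = I*sqrt(547))
m(U(-47, 14)) + c = I*sqrt(547) - 3174138 = -3174138 + I*sqrt(547)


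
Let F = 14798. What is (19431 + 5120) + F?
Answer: 39349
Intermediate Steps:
(19431 + 5120) + F = (19431 + 5120) + 14798 = 24551 + 14798 = 39349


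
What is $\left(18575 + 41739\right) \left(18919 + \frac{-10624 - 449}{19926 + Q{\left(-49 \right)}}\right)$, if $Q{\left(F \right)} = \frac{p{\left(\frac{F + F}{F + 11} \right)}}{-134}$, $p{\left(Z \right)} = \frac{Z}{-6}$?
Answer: $\frac{347322883397187278}{304389625} \approx 1.141 \cdot 10^{9}$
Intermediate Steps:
$p{\left(Z \right)} = - \frac{Z}{6}$ ($p{\left(Z \right)} = Z \left(- \frac{1}{6}\right) = - \frac{Z}{6}$)
$Q{\left(F \right)} = \frac{F}{402 \left(11 + F\right)}$ ($Q{\left(F \right)} = \frac{\left(- \frac{1}{6}\right) \frac{F + F}{F + 11}}{-134} = - \frac{2 F \frac{1}{11 + F}}{6} \left(- \frac{1}{134}\right) = - \frac{F}{3 \left(11 + F\right)} \left(- \frac{1}{134}\right) = \frac{F}{402 \left(11 + F\right)}$)
$\left(18575 + 41739\right) \left(18919 + \frac{-10624 - 449}{19926 + Q{\left(-49 \right)}}\right) = \left(18575 + 41739\right) \left(18919 + \frac{-10624 - 449}{19926 + \frac{1}{402} \left(-49\right) \frac{1}{11 - 49}}\right) = 60314 \left(18919 - \frac{11073}{19926 + \frac{1}{402} \left(-49\right) \frac{1}{-38}}\right) = 60314 \left(18919 - \frac{11073}{19926 + \frac{1}{402} \left(-49\right) \left(- \frac{1}{38}\right)}\right) = 60314 \left(18919 - \frac{11073}{19926 + \frac{49}{15276}}\right) = 60314 \left(18919 - \frac{11073}{\frac{304389625}{15276}}\right) = 60314 \left(18919 - \frac{169151148}{304389625}\right) = 60314 \cdot \frac{5758578164227}{304389625} = \frac{347322883397187278}{304389625}$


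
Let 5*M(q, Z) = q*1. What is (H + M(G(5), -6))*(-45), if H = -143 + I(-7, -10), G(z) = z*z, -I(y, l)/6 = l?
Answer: 3510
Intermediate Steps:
I(y, l) = -6*l
G(z) = z²
M(q, Z) = q/5 (M(q, Z) = (q*1)/5 = q/5)
H = -83 (H = -143 - 6*(-10) = -143 + 60 = -83)
(H + M(G(5), -6))*(-45) = (-83 + (⅕)*5²)*(-45) = (-83 + (⅕)*25)*(-45) = (-83 + 5)*(-45) = -78*(-45) = 3510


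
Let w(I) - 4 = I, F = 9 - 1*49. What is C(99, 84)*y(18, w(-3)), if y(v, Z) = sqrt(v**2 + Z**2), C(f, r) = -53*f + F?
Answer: -26435*sqrt(13) ≈ -95313.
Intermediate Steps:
F = -40 (F = 9 - 49 = -40)
C(f, r) = -40 - 53*f (C(f, r) = -53*f - 40 = -40 - 53*f)
w(I) = 4 + I
y(v, Z) = sqrt(Z**2 + v**2)
C(99, 84)*y(18, w(-3)) = (-40 - 53*99)*sqrt((4 - 3)**2 + 18**2) = (-40 - 5247)*sqrt(1**2 + 324) = -5287*sqrt(1 + 324) = -26435*sqrt(13)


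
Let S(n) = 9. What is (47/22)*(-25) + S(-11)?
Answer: -977/22 ≈ -44.409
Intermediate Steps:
(47/22)*(-25) + S(-11) = (47/22)*(-25) + 9 = -1175/22 + 9 = -977/22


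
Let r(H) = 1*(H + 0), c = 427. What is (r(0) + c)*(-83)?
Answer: -35441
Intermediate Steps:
r(H) = H (r(H) = 1*H = H)
(r(0) + c)*(-83) = (0 + 427)*(-83) = 427*(-83) = -35441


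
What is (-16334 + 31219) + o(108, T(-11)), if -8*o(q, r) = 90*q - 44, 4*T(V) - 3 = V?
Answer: 27351/2 ≈ 13676.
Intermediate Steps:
T(V) = ¾ + V/4
o(q, r) = 11/2 - 45*q/4 (o(q, r) = -(90*q - 44)/8 = -(-44 + 90*q)/8 = 11/2 - 45*q/4)
(-16334 + 31219) + o(108, T(-11)) = (-16334 + 31219) + (11/2 - 45/4*108) = 14885 + (11/2 - 1215) = 14885 - 2419/2 = 27351/2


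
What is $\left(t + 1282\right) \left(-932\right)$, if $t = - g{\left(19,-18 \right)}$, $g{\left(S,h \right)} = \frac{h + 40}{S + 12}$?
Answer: $- \frac{37019040}{31} \approx -1.1942 \cdot 10^{6}$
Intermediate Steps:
$g{\left(S,h \right)} = \frac{40 + h}{12 + S}$
$t = - \frac{22}{31}$ ($t = - \frac{40 - 18}{12 + 19} = - \frac{22}{31} \approx -0.70968$)
$\left(t + 1282\right) \left(-932\right) = \left(- \frac{22}{31} + 1282\right) \left(-932\right) = \frac{39720}{31} \left(-932\right) = - \frac{37019040}{31}$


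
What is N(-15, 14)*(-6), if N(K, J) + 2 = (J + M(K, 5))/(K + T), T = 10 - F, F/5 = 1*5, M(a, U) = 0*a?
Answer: 74/5 ≈ 14.800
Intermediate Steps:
M(a, U) = 0
F = 25 (F = 5*(1*5) = 5*5 = 25)
T = -15 (T = 10 - 1*25 = 10 - 25 = -15)
N(K, J) = -2 + J/(-15 + K) (N(K, J) = -2 + (J + 0)/(K - 15) = -2 + J/(-15 + K))
N(-15, 14)*(-6) = ((30 + 14 - 2*(-15))/(-15 - 15))*(-6) = ((30 + 14 + 30)/(-30))*(-6) = -1/30*74*(-6) = -37/15*(-6) = 74/5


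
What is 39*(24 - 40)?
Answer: -624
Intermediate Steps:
39*(24 - 40) = 39*(-16) = -624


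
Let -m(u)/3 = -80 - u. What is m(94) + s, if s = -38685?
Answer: -38163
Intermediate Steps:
m(u) = 240 + 3*u (m(u) = -3*(-80 - u) = 240 + 3*u)
m(94) + s = (240 + 3*94) - 38685 = (240 + 282) - 38685 = 522 - 38685 = -38163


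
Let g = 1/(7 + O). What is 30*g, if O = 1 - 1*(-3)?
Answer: 30/11 ≈ 2.7273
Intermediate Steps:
O = 4 (O = 1 + 3 = 4)
g = 1/11 (g = 1/(7 + 4) = 1/11 ≈ 0.090909)
30*g = 30*(1/11) = 30/11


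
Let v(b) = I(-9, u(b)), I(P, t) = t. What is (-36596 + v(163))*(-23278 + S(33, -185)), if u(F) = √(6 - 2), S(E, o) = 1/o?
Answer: 157589536014/185 ≈ 8.5183e+8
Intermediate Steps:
u(F) = 2 (u(F) = √4 = 2)
v(b) = 2
(-36596 + v(163))*(-23278 + S(33, -185)) = (-36596 + 2)*(-23278 + 1/(-185)) = -36594*(-23278 - 1/185) = -36594*(-4306431/185) = 157589536014/185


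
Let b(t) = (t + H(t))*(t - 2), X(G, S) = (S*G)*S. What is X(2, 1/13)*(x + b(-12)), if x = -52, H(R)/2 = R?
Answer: 904/169 ≈ 5.3491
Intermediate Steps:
H(R) = 2*R
X(G, S) = G*S² (X(G, S) = (G*S)*S = G*S²)
b(t) = 3*t*(-2 + t) (b(t) = (t + 2*t)*(t - 2) = (3*t)*(-2 + t) = 3*t*(-2 + t))
X(2, 1/13)*(x + b(-12)) = (2*(1/13)²)*(-52 + 3*(-12)*(-2 - 12)) = (2*(1/13)²)*(-52 + 3*(-12)*(-14)) = (2*(1/169))*(-52 + 504) = (2/169)*452 = 904/169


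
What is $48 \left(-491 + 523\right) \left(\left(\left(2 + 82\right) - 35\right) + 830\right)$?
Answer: $1350144$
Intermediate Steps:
$48 \left(-491 + 523\right) \left(\left(\left(2 + 82\right) - 35\right) + 830\right) = 48 \cdot 32 \left(\left(84 - 35\right) + 830\right) = 48 \cdot 32 \left(49 + 830\right) = 48 \cdot 32 \cdot 879 = 48 \cdot 28128 = 1350144$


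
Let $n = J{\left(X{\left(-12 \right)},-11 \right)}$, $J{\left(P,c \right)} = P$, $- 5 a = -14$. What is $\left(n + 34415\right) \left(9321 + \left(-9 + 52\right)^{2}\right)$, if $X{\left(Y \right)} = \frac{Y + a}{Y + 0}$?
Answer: $\frac{1153272341}{3} \approx 3.8442 \cdot 10^{8}$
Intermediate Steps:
$a = \frac{14}{5}$ ($a = \left(- \frac{1}{5}\right) \left(-14\right) = \frac{14}{5} \approx 2.8$)
$X{\left(Y \right)} = \frac{\frac{14}{5} + Y}{Y}$ ($X{\left(Y \right)} = \frac{Y + \frac{14}{5}}{Y + 0} = \frac{\frac{14}{5} + Y}{Y}$)
$n = \frac{23}{30}$ ($n = \frac{\frac{14}{5} - 12}{-12} = \left(- \frac{1}{12}\right) \left(- \frac{46}{5}\right) = \frac{23}{30} \approx 0.76667$)
$\left(n + 34415\right) \left(9321 + \left(-9 + 52\right)^{2}\right) = \left(\frac{23}{30} + 34415\right) \left(9321 + \left(-9 + 52\right)^{2}\right) = \frac{1032473 \left(9321 + 43^{2}\right)}{30} = \frac{1032473 \left(9321 + 1849\right)}{30} = \frac{1032473}{30} \cdot 11170 = \frac{1153272341}{3}$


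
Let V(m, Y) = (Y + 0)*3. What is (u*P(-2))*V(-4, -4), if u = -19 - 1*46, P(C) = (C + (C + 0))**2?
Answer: 12480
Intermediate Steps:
V(m, Y) = 3*Y (V(m, Y) = Y*3 = 3*Y)
P(C) = 4*C**2 (P(C) = (C + C)**2 = (2*C)**2 = 4*C**2)
u = -65 (u = -19 - 46 = -65)
(u*P(-2))*V(-4, -4) = (-260*(-2)**2)*(3*(-4)) = -260*4*(-12) = -65*16*(-12) = -1040*(-12) = 12480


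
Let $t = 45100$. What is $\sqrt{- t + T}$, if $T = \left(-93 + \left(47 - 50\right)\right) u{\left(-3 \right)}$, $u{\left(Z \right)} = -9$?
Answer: $2 i \sqrt{11059} \approx 210.32 i$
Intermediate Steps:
$T = 864$ ($T = \left(-93 + \left(47 - 50\right)\right) \left(-9\right) = \left(-93 - 3\right) \left(-9\right) = \left(-96\right) \left(-9\right) = 864$)
$\sqrt{- t + T} = \sqrt{\left(-1\right) 45100 + 864} = \sqrt{-45100 + 864} = \sqrt{-44236} = 2 i \sqrt{11059}$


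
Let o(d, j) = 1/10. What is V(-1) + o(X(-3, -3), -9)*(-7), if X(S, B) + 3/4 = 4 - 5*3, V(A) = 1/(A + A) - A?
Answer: -1/5 ≈ -0.20000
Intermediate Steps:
V(A) = 1/(2*A) - A
X(S, B) = -47/4 (X(S, B) = -3/4 + (4 - 5*3) = -3/4 + (4 - 15) = -3/4 - 11 = -47/4)
o(d, j) = 1/10
V(-1) + o(X(-3, -3), -9)*(-7) = ((1/2)/(-1) - 1*(-1)) + (1/10)*(-7) = ((1/2)*(-1) + 1) - 7/10 = (-1/2 + 1) - 7/10 = 1/2 - 7/10 = -1/5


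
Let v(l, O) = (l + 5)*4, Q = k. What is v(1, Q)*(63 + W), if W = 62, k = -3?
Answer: 3000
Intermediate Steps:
Q = -3
v(l, O) = 20 + 4*l (v(l, O) = (5 + l)*4 = 20 + 4*l)
v(1, Q)*(63 + W) = (20 + 4*1)*(63 + 62) = (20 + 4)*125 = 24*125 = 3000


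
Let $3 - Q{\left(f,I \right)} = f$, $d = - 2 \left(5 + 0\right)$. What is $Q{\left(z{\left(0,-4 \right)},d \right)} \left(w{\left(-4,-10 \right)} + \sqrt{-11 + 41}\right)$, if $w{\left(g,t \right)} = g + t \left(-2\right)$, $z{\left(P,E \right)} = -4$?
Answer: $112 + 7 \sqrt{30} \approx 150.34$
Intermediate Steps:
$d = -10$ ($d = \left(-2\right) 5 = -10$)
$w{\left(g,t \right)} = g - 2 t$
$Q{\left(f,I \right)} = 3 - f$
$Q{\left(z{\left(0,-4 \right)},d \right)} \left(w{\left(-4,-10 \right)} + \sqrt{-11 + 41}\right) = \left(3 - -4\right) \left(\left(-4 - -20\right) + \sqrt{-11 + 41}\right) = \left(3 + 4\right) \left(\left(-4 + 20\right) + \sqrt{30}\right) = 7 \left(16 + \sqrt{30}\right) = 112 + 7 \sqrt{30}$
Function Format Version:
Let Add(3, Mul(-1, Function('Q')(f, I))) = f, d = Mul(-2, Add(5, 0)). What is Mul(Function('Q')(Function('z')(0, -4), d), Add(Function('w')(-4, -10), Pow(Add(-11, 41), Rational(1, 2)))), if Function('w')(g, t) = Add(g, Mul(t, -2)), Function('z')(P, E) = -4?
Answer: Add(112, Mul(7, Pow(30, Rational(1, 2)))) ≈ 150.34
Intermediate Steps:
d = -10 (d = Mul(-2, 5) = -10)
Function('w')(g, t) = Add(g, Mul(-2, t))
Function('Q')(f, I) = Add(3, Mul(-1, f))
Mul(Function('Q')(Function('z')(0, -4), d), Add(Function('w')(-4, -10), Pow(Add(-11, 41), Rational(1, 2)))) = Mul(Add(3, Mul(-1, -4)), Add(Add(-4, Mul(-2, -10)), Pow(Add(-11, 41), Rational(1, 2)))) = Mul(Add(3, 4), Add(Add(-4, 20), Pow(30, Rational(1, 2)))) = Mul(7, Add(16, Pow(30, Rational(1, 2)))) = Add(112, Mul(7, Pow(30, Rational(1, 2))))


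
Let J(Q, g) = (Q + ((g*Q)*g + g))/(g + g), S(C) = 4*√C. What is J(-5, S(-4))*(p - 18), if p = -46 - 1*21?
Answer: -85/2 + 26775*I/16 ≈ -42.5 + 1673.4*I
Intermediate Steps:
J(Q, g) = (Q + g + Q*g²)/(2*g) (J(Q, g) = (Q + ((Q*g)*g + g))/((2*g)) = (Q + (Q*g² + g))*(1/(2*g)) = (Q + (g + Q*g²))*(1/(2*g)) = (Q + g + Q*g²)*(1/(2*g)) = (Q + g + Q*g²)/(2*g))
p = -67 (p = -46 - 21 = -67)
J(-5, S(-4))*(p - 18) = ((-5 + (4*√(-4))*(1 - 20*√(-4)))/(2*((4*√(-4)))))*(-67 - 18) = ((-5 + (4*(2*I))*(1 - 20*2*I))/(2*((4*(2*I)))))*(-85) = ((-5 + (8*I)*(1 - 40*I))/(2*((8*I))))*(-85) = ((-I/8)*(-5 + (8*I)*(1 - 40*I))/2)*(-85) = ((-I/8)*(-5 + 8*I*(1 - 40*I))/2)*(-85) = -I*(-5 + 8*I*(1 - 40*I))/16*(-85) = 85*I*(-5 + 8*I*(1 - 40*I))/16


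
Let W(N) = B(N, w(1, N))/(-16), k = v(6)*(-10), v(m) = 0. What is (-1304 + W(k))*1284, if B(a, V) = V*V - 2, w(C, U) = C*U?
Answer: -3348351/2 ≈ -1.6742e+6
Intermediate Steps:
B(a, V) = -2 + V**2 (B(a, V) = V**2 - 2 = -2 + V**2)
k = 0 (k = 0*(-10) = 0)
W(N) = 1/8 - N**2/16 (W(N) = (-2 + (1*N)**2)/(-16) = (-2 + N**2)*(-1/16) = 1/8 - N**2/16)
(-1304 + W(k))*1284 = (-1304 + (1/8 - 1/16*0**2))*1284 = (-1304 + (1/8 - 1/16*0))*1284 = (-1304 + (1/8 + 0))*1284 = (-1304 + 1/8)*1284 = -10431/8*1284 = -3348351/2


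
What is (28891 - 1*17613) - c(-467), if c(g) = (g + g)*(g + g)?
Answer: -861078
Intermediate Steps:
c(g) = 4*g**2 (c(g) = (2*g)*(2*g) = 4*g**2)
(28891 - 1*17613) - c(-467) = (28891 - 1*17613) - 4*(-467)**2 = (28891 - 17613) - 4*218089 = 11278 - 1*872356 = 11278 - 872356 = -861078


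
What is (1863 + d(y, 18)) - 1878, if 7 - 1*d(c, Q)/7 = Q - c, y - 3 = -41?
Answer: -358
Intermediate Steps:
y = -38 (y = 3 - 41 = -38)
d(c, Q) = 49 - 7*Q + 7*c (d(c, Q) = 49 - 7*(Q - c) = 49 + (-7*Q + 7*c) = 49 - 7*Q + 7*c)
(1863 + d(y, 18)) - 1878 = (1863 + (49 - 7*18 + 7*(-38))) - 1878 = (1863 + (49 - 126 - 266)) - 1878 = (1863 - 343) - 1878 = 1520 - 1878 = -358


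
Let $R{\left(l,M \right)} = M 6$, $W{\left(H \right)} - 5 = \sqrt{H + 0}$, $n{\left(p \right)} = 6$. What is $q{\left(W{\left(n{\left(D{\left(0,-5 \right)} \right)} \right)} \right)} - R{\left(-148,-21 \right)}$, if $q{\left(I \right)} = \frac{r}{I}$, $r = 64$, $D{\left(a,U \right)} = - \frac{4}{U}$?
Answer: $\frac{2714}{19} - \frac{64 \sqrt{6}}{19} \approx 134.59$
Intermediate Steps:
$W{\left(H \right)} = 5 + \sqrt{H}$ ($W{\left(H \right)} = 5 + \sqrt{H + 0} = 5 + \sqrt{H}$)
$q{\left(I \right)} = \frac{64}{I}$
$R{\left(l,M \right)} = 6 M$
$q{\left(W{\left(n{\left(D{\left(0,-5 \right)} \right)} \right)} \right)} - R{\left(-148,-21 \right)} = \frac{64}{5 + \sqrt{6}} - 6 \left(-21\right) = \frac{64}{5 + \sqrt{6}} - -126 = \frac{64}{5 + \sqrt{6}} + 126 = 126 + \frac{64}{5 + \sqrt{6}}$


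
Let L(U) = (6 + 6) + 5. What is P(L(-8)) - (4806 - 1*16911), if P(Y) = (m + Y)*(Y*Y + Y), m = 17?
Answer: 22509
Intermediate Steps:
L(U) = 17 (L(U) = 12 + 5 = 17)
P(Y) = (17 + Y)*(Y + Y²) (P(Y) = (17 + Y)*(Y*Y + Y) = (17 + Y)*(Y² + Y) = (17 + Y)*(Y + Y²))
P(L(-8)) - (4806 - 1*16911) = 17*(17 + 17² + 18*17) - (4806 - 1*16911) = 17*(17 + 289 + 306) - (4806 - 16911) = 17*612 - 1*(-12105) = 10404 + 12105 = 22509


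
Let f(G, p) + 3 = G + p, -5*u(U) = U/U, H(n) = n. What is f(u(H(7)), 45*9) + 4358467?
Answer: 21794344/5 ≈ 4.3589e+6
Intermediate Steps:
u(U) = -⅕ (u(U) = -U/(5*U) = -⅕*1 = -⅕)
f(G, p) = -3 + G + p (f(G, p) = -3 + (G + p) = -3 + G + p)
f(u(H(7)), 45*9) + 4358467 = (-3 - ⅕ + 45*9) + 4358467 = (-3 - ⅕ + 405) + 4358467 = 2009/5 + 4358467 = 21794344/5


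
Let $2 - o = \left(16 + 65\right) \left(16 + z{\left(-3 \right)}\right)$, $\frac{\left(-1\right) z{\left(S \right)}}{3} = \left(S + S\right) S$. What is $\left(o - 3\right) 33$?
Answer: $101541$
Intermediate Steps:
$z{\left(S \right)} = - 6 S^{2}$ ($z{\left(S \right)} = - 3 \left(S + S\right) S = - 3 \cdot 2 S S = - 3 \cdot 2 S^{2} = - 6 S^{2}$)
$o = 3080$ ($o = 2 - \left(16 + 65\right) \left(16 - 6 \left(-3\right)^{2}\right) = 2 - 81 \left(16 - 54\right) = 2 - 81 \left(-38\right) = 2 - -3078 = 2 + 3078 = 3080$)
$\left(o - 3\right) 33 = \left(3080 - 3\right) 33 = 3077 \cdot 33 = 101541$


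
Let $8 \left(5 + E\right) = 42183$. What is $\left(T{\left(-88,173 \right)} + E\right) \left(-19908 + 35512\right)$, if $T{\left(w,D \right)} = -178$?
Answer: $\frac{158844819}{2} \approx 7.9422 \cdot 10^{7}$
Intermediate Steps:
$E = \frac{42143}{8}$ ($E = -5 + \frac{1}{8} \cdot 42183 = -5 + \frac{42183}{8} = \frac{42143}{8} \approx 5267.9$)
$\left(T{\left(-88,173 \right)} + E\right) \left(-19908 + 35512\right) = \left(-178 + \frac{42143}{8}\right) \left(-19908 + 35512\right) = \frac{40719}{8} \cdot 15604 = \frac{158844819}{2}$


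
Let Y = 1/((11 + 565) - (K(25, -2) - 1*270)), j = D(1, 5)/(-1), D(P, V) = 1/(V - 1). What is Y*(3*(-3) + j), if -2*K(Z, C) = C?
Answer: -37/3380 ≈ -0.010947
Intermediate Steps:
D(P, V) = 1/(-1 + V)
K(Z, C) = -C/2
j = -1/4 (j = 1/((-1 + 5)*(-1)) = -1/4 ≈ -0.25000)
Y = 1/845 (Y = 1/((11 + 565) - (-1/2*(-2) - 1*270)) = 1/(576 - (1 - 270)) = 1/(576 - 1*(-269)) = 1/(576 + 269) = 1/845 ≈ 0.0011834)
Y*(3*(-3) + j) = (3*(-3) - 1/4)/845 = (-9 - 1/4)/845 = (1/845)*(-37/4) = -37/3380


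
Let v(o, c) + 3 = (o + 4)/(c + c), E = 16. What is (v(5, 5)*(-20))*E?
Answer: 672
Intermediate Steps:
v(o, c) = -3 + (4 + o)/(2*c) (v(o, c) = -3 + (o + 4)/(c + c) = -3 + (4 + o)/((2*c)) = -3 + (4 + o)*(1/(2*c)) = -3 + (4 + o)/(2*c))
(v(5, 5)*(-20))*E = (((1/2)*(4 + 5 - 6*5)/5)*(-20))*16 = (((1/2)*(1/5)*(4 + 5 - 30))*(-20))*16 = (((1/2)*(1/5)*(-21))*(-20))*16 = -21/10*(-20)*16 = 42*16 = 672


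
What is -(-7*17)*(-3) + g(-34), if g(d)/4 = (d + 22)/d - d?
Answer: -3733/17 ≈ -219.59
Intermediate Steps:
g(d) = -4*d + 4*(22 + d)/d (g(d) = 4*((d + 22)/d - d) = 4*((22 + d)/d - d) = 4*(-d + (22 + d)/d) = -4*d + 4*(22 + d)/d)
-(-7*17)*(-3) + g(-34) = -(-7*17)*(-3) + (4 - 4*(-34) + 88/(-34)) = -(-119)*(-3) + (4 + 136 + 88*(-1/34)) = -1*357 + (4 + 136 - 44/17) = -357 + 2336/17 = -3733/17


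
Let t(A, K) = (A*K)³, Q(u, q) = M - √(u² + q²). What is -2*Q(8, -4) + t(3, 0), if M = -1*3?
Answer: 6 + 8*√5 ≈ 23.889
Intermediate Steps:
M = -3
Q(u, q) = -3 - √(q² + u²) (Q(u, q) = -3 - √(u² + q²) = -3 - √(q² + u²))
t(A, K) = A³*K³
-2*Q(8, -4) + t(3, 0) = -2*(-3 - √((-4)² + 8²)) + 3³*0³ = -2*(-3 - √(16 + 64)) + 27*0 = -2*(-3 - √80) + 0 = -2*(-3 - 4*√5) + 0 = (6 + 8*√5) + 0 = 6 + 8*√5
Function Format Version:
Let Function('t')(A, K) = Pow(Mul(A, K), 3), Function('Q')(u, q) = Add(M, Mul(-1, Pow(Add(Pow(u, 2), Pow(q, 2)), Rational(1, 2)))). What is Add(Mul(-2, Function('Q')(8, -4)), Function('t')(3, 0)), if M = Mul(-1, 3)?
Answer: Add(6, Mul(8, Pow(5, Rational(1, 2)))) ≈ 23.889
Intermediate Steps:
M = -3
Function('Q')(u, q) = Add(-3, Mul(-1, Pow(Add(Pow(q, 2), Pow(u, 2)), Rational(1, 2)))) (Function('Q')(u, q) = Add(-3, Mul(-1, Pow(Add(Pow(u, 2), Pow(q, 2)), Rational(1, 2)))) = Add(-3, Mul(-1, Pow(Add(Pow(q, 2), Pow(u, 2)), Rational(1, 2)))))
Function('t')(A, K) = Mul(Pow(A, 3), Pow(K, 3))
Add(Mul(-2, Function('Q')(8, -4)), Function('t')(3, 0)) = Add(Mul(-2, Add(-3, Mul(-1, Pow(Add(Pow(-4, 2), Pow(8, 2)), Rational(1, 2))))), Mul(Pow(3, 3), Pow(0, 3))) = Add(Mul(-2, Add(-3, Mul(-1, Pow(Add(16, 64), Rational(1, 2))))), Mul(27, 0)) = Add(Mul(-2, Add(-3, Mul(-1, Pow(80, Rational(1, 2))))), 0) = Add(Mul(-2, Add(-3, Mul(-1, Mul(4, Pow(5, Rational(1, 2)))))), 0) = Add(Mul(-2, Add(-3, Mul(-4, Pow(5, Rational(1, 2))))), 0) = Add(Add(6, Mul(8, Pow(5, Rational(1, 2)))), 0) = Add(6, Mul(8, Pow(5, Rational(1, 2))))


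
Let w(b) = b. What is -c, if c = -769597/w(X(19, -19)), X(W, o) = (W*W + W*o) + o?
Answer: -769597/19 ≈ -40505.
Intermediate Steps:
X(W, o) = o + W² + W*o (X(W, o) = (W² + W*o) + o = o + W² + W*o)
c = 769597/19 (c = -769597/(-19 + 19² + 19*(-19)) = -769597/(-19 + 361 - 361) = -769597/(-19) = -769597*(-1/19) = 769597/19 ≈ 40505.)
-c = -1*769597/19 = -769597/19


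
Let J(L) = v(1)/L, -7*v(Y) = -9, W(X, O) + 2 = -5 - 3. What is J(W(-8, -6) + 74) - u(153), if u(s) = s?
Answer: -68535/448 ≈ -152.98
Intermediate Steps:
W(X, O) = -10 (W(X, O) = -2 + (-5 - 3) = -2 - 8 = -10)
v(Y) = 9/7 (v(Y) = -⅐*(-9) = 9/7)
J(L) = 9/(7*L)
J(W(-8, -6) + 74) - u(153) = 9/(7*(-10 + 74)) - 1*153 = (9/7)/64 - 153 = (9/7)*(1/64) - 153 = 9/448 - 153 = -68535/448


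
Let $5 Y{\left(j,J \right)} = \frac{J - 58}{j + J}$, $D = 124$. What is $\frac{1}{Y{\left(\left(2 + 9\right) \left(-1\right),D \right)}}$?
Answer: $\frac{565}{66} \approx 8.5606$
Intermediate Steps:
$Y{\left(j,J \right)} = \frac{-58 + J}{5 \left(J + j\right)}$ ($Y{\left(j,J \right)} = \frac{\left(J - 58\right) \frac{1}{j + J}}{5} = \frac{\left(-58 + J\right) \frac{1}{J + j}}{5} = \frac{\frac{1}{J + j} \left(-58 + J\right)}{5} = \frac{-58 + J}{5 \left(J + j\right)}$)
$\frac{1}{Y{\left(\left(2 + 9\right) \left(-1\right),D \right)}} = \frac{1}{\frac{1}{5} \frac{1}{124 + \left(2 + 9\right) \left(-1\right)} \left(-58 + 124\right)} = \frac{1}{\frac{1}{5} \frac{1}{124 + 11 \left(-1\right)} 66} = \frac{1}{\frac{1}{5} \frac{1}{124 - 11} \cdot 66} = \frac{1}{\frac{1}{5} \cdot \frac{1}{113} \cdot 66} = \frac{1}{\frac{66}{565}} = \frac{565}{66}$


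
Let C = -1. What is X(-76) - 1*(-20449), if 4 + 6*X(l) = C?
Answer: 122689/6 ≈ 20448.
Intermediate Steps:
X(l) = -⅚ (X(l) = -⅔ + (⅙)*(-1) = -⅔ - ⅙ = -⅚)
X(-76) - 1*(-20449) = -⅚ - 1*(-20449) = -⅚ + 20449 = 122689/6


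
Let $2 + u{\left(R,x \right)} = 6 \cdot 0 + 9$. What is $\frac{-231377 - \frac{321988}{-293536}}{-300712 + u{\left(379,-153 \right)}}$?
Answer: $\frac{16979289271}{22066935720} \approx 0.76944$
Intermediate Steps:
$u{\left(R,x \right)} = 7$ ($u{\left(R,x \right)} = -2 + \left(6 \cdot 0 + 9\right) = -2 + \left(0 + 9\right) = -2 + 9 = 7$)
$\frac{-231377 - \frac{321988}{-293536}}{-300712 + u{\left(379,-153 \right)}} = \frac{-231377 - \frac{321988}{-293536}}{-300712 + 7} = \frac{-231377 - - \frac{80497}{73384}}{-300705} = \left(-231377 + \frac{80497}{73384}\right) \left(- \frac{1}{300705}\right) = \left(- \frac{16979289271}{73384}\right) \left(- \frac{1}{300705}\right) = \frac{16979289271}{22066935720}$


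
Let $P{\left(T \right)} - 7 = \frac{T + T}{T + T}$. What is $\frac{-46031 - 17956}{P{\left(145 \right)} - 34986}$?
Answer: $\frac{63987}{34978} \approx 1.8293$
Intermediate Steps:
$P{\left(T \right)} = 8$ ($P{\left(T \right)} = 7 + \frac{T + T}{T + T} = 7 + \frac{2 T}{2 T} = 7 + 2 T \frac{1}{2 T} = 7 + 1 = 8$)
$\frac{-46031 - 17956}{P{\left(145 \right)} - 34986} = \frac{-46031 - 17956}{8 - 34986} = - \frac{63987}{-34978} = \left(-63987\right) \left(- \frac{1}{34978}\right) = \frac{63987}{34978}$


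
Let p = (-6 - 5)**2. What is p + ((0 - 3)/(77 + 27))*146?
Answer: 6073/52 ≈ 116.79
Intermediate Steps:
p = 121 (p = (-11)**2 = 121)
p + ((0 - 3)/(77 + 27))*146 = 121 + ((0 - 3)/(77 + 27))*146 = 121 - 3/104*146 = 121 - 219/52 = 6073/52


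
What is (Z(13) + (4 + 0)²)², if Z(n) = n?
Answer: 841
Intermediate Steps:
(Z(13) + (4 + 0)²)² = (13 + (4 + 0)²)² = (13 + 4²)² = (13 + 16)² = 29² = 841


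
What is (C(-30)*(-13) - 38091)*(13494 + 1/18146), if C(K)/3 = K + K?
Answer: -8754065830875/18146 ≈ -4.8242e+8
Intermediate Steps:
C(K) = 6*K (C(K) = 3*(K + K) = 3*(2*K) = 6*K)
(C(-30)*(-13) - 38091)*(13494 + 1/18146) = ((6*(-30))*(-13) - 38091)*(13494 + 1/18146) = (-180*(-13) - 38091)*(13494 + 1/18146) = (2340 - 38091)*(244862125/18146) = -35751*244862125/18146 = -8754065830875/18146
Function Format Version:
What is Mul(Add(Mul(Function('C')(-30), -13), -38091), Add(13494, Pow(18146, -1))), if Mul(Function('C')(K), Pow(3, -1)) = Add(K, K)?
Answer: Rational(-8754065830875, 18146) ≈ -4.8242e+8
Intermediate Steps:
Function('C')(K) = Mul(6, K) (Function('C')(K) = Mul(3, Add(K, K)) = Mul(3, Mul(2, K)) = Mul(6, K))
Mul(Add(Mul(Function('C')(-30), -13), -38091), Add(13494, Pow(18146, -1))) = Mul(Add(Mul(Mul(6, -30), -13), -38091), Add(13494, Pow(18146, -1))) = Mul(Add(Mul(-180, -13), -38091), Add(13494, Rational(1, 18146))) = Mul(Add(2340, -38091), Rational(244862125, 18146)) = Mul(-35751, Rational(244862125, 18146)) = Rational(-8754065830875, 18146)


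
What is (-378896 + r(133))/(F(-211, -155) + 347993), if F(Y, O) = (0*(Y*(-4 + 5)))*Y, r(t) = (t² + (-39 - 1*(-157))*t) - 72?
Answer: -345585/347993 ≈ -0.99308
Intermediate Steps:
r(t) = -72 + t² + 118*t (r(t) = (t² + (-39 + 157)*t) - 72 = (t² + 118*t) - 72 = -72 + t² + 118*t)
F(Y, O) = 0 (F(Y, O) = (0*(Y*1))*Y = (0*Y)*Y = 0*Y = 0)
(-378896 + r(133))/(F(-211, -155) + 347993) = (-378896 + (-72 + 133² + 118*133))/(0 + 347993) = (-378896 + (-72 + 17689 + 15694))/347993 = (-378896 + 33311)*(1/347993) = -345585*1/347993 = -345585/347993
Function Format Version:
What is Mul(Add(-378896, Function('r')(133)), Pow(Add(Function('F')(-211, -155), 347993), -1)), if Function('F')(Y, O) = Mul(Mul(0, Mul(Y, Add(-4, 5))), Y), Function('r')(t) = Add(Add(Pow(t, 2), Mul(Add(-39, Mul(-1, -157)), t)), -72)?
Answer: Rational(-345585, 347993) ≈ -0.99308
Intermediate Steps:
Function('r')(t) = Add(-72, Pow(t, 2), Mul(118, t)) (Function('r')(t) = Add(Add(Pow(t, 2), Mul(Add(-39, 157), t)), -72) = Add(Add(Pow(t, 2), Mul(118, t)), -72) = Add(-72, Pow(t, 2), Mul(118, t)))
Function('F')(Y, O) = 0 (Function('F')(Y, O) = Mul(Mul(0, Mul(Y, 1)), Y) = Mul(Mul(0, Y), Y) = Mul(0, Y) = 0)
Mul(Add(-378896, Function('r')(133)), Pow(Add(Function('F')(-211, -155), 347993), -1)) = Mul(Add(-378896, Add(-72, Pow(133, 2), Mul(118, 133))), Pow(Add(0, 347993), -1)) = Mul(Add(-378896, Add(-72, 17689, 15694)), Pow(347993, -1)) = Mul(Add(-378896, 33311), Rational(1, 347993)) = Mul(-345585, Rational(1, 347993)) = Rational(-345585, 347993)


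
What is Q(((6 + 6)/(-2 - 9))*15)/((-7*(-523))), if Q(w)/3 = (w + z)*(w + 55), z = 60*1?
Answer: 612000/442981 ≈ 1.3815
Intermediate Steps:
z = 60
Q(w) = 3*(55 + w)*(60 + w) (Q(w) = 3*((w + 60)*(w + 55)) = 3*((60 + w)*(55 + w)) = 3*((55 + w)*(60 + w)) = 3*(55 + w)*(60 + w))
Q(((6 + 6)/(-2 - 9))*15)/((-7*(-523))) = (9900 + 3*(((6 + 6)/(-2 - 9))*15)² + 345*(((6 + 6)/(-2 - 9))*15))/((-7*(-523))) = (9900 + 3*((12/(-11))*15)² + 345*((12/(-11))*15))/3661 = (9900 + 3*((12*(-1/11))*15)² + 345*((12*(-1/11))*15))*(1/3661) = (9900 + 3*(-12/11*15)² + 345*(-12/11*15))*(1/3661) = (9900 + 3*(-180/11)² + 345*(-180/11))*(1/3661) = (9900 + 3*(32400/121) - 62100/11)*(1/3661) = (9900 + 97200/121 - 62100/11)*(1/3661) = (612000/121)*(1/3661) = 612000/442981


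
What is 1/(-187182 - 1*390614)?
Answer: -1/577796 ≈ -1.7307e-6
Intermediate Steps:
1/(-187182 - 1*390614) = 1/(-187182 - 390614) = 1/(-577796) = -1/577796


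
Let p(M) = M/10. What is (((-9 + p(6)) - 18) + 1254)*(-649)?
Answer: -3983562/5 ≈ -7.9671e+5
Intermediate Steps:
p(M) = M/10 (p(M) = M*(1/10) = M/10)
(((-9 + p(6)) - 18) + 1254)*(-649) = (((-9 + (1/10)*6) - 18) + 1254)*(-649) = (((-9 + 3/5) - 18) + 1254)*(-649) = ((-42/5 - 18) + 1254)*(-649) = (-132/5 + 1254)*(-649) = (6138/5)*(-649) = -3983562/5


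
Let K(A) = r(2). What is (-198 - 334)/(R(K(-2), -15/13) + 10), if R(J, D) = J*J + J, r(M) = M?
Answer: -133/4 ≈ -33.250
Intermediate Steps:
K(A) = 2
R(J, D) = J + J² (R(J, D) = J² + J = J + J²)
(-198 - 334)/(R(K(-2), -15/13) + 10) = (-198 - 334)/(2*(1 + 2) + 10) = -532/(2*3 + 10) = -532/(6 + 10) = -532/16 = -532*1/16 = -133/4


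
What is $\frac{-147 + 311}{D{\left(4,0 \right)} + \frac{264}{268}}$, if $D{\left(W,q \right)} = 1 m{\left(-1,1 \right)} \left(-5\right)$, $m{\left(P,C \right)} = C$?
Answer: $- \frac{10988}{269} \approx -40.848$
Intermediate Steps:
$D{\left(W,q \right)} = -5$ ($D{\left(W,q \right)} = 1 \cdot 1 \left(-5\right) = 1 \left(-5\right) = -5$)
$\frac{-147 + 311}{D{\left(4,0 \right)} + \frac{264}{268}} = \frac{-147 + 311}{-5 + \frac{264}{268}} = \frac{164}{-5 + 264 \cdot \frac{1}{268}} = \frac{164}{-5 + \frac{66}{67}} = \frac{164}{- \frac{269}{67}} = 164 \left(- \frac{67}{269}\right) = - \frac{10988}{269}$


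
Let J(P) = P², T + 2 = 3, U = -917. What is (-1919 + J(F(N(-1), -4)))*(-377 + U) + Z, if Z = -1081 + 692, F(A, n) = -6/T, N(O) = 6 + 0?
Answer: 2436213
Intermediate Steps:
N(O) = 6
T = 1 (T = -2 + 3 = 1)
F(A, n) = -6 (F(A, n) = -6/1 = -6*1 = -6)
Z = -389
(-1919 + J(F(N(-1), -4)))*(-377 + U) + Z = (-1919 + (-6)²)*(-377 - 917) - 389 = (-1919 + 36)*(-1294) - 389 = -1883*(-1294) - 389 = 2436602 - 389 = 2436213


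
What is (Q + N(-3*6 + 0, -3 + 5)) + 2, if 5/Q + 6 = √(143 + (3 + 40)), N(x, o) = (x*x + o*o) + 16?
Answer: 1731/5 + √186/30 ≈ 346.65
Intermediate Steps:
N(x, o) = 16 + o² + x² (N(x, o) = (x² + o²) + 16 = (o² + x²) + 16 = 16 + o² + x²)
Q = 5/(-6 + √186) (Q = 5/(-6 + √(143 + (3 + 40))) = 5/(-6 + √(143 + 43)) = 5/(-6 + √186) ≈ 0.65461)
(Q + N(-3*6 + 0, -3 + 5)) + 2 = ((⅕ + √186/30) + (16 + (-3 + 5)² + (-3*6 + 0)²)) + 2 = ((⅕ + √186/30) + (16 + 2² + (-18 + 0)²)) + 2 = ((⅕ + √186/30) + (16 + 4 + (-18)²)) + 2 = ((⅕ + √186/30) + (16 + 4 + 324)) + 2 = ((⅕ + √186/30) + 344) + 2 = (1721/5 + √186/30) + 2 = 1731/5 + √186/30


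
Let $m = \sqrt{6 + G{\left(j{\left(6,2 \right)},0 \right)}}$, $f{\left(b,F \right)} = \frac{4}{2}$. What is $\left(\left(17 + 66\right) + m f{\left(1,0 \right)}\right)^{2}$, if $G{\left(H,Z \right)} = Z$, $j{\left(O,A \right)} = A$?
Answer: $6913 + 332 \sqrt{6} \approx 7726.2$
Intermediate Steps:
$f{\left(b,F \right)} = 2$ ($f{\left(b,F \right)} = 4 \cdot \frac{1}{2} = 2$)
$m = \sqrt{6}$ ($m = \sqrt{6 + 0} = \sqrt{6} \approx 2.4495$)
$\left(\left(17 + 66\right) + m f{\left(1,0 \right)}\right)^{2} = \left(\left(17 + 66\right) + \sqrt{6} \cdot 2\right)^{2} = \left(83 + 2 \sqrt{6}\right)^{2}$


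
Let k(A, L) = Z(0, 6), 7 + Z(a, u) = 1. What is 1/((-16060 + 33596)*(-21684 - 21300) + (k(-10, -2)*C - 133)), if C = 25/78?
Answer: -13/9798978266 ≈ -1.3267e-9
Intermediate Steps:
C = 25/78 (C = 25*(1/78) = 25/78 ≈ 0.32051)
Z(a, u) = -6 (Z(a, u) = -7 + 1 = -6)
k(A, L) = -6
1/((-16060 + 33596)*(-21684 - 21300) + (k(-10, -2)*C - 133)) = 1/((-16060 + 33596)*(-21684 - 21300) + (-6*25/78 - 133)) = 1/(17536*(-42984) + (-25/13 - 133)) = 1/(-753767424 - 1754/13) = 1/(-9798978266/13) = -13/9798978266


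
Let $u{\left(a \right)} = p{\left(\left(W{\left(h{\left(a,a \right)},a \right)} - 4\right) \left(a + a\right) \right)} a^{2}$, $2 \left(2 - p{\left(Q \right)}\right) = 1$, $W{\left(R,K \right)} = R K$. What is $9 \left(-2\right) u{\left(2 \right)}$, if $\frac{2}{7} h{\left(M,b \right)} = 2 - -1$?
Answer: $-108$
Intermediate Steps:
$h{\left(M,b \right)} = \frac{21}{2}$ ($h{\left(M,b \right)} = \frac{7 \left(2 - -1\right)}{2} = \frac{7 \left(2 + 1\right)}{2} = \frac{7}{2} \cdot 3 = \frac{21}{2}$)
$W{\left(R,K \right)} = K R$
$p{\left(Q \right)} = \frac{3}{2}$ ($p{\left(Q \right)} = 2 - \frac{1}{2} = \frac{3}{2}$)
$u{\left(a \right)} = \frac{3 a^{2}}{2}$
$9 \left(-2\right) u{\left(2 \right)} = 9 \left(-2\right) \frac{3 \cdot 2^{2}}{2} = - 18 \cdot \frac{3}{2} \cdot 4 = \left(-18\right) 6 = -108$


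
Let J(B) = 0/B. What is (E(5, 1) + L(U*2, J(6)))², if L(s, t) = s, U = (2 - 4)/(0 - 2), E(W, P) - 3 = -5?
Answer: 0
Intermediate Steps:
E(W, P) = -2 (E(W, P) = 3 - 5 = -2)
J(B) = 0
U = 1 (U = -2/(-2) = -2*(-½) = 1)
(E(5, 1) + L(U*2, J(6)))² = (-2 + 1*2)² = (-2 + 2)² = 0² = 0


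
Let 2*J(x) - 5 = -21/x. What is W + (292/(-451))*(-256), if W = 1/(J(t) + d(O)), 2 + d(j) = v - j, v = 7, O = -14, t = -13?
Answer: 21683943/130790 ≈ 165.79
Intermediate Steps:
d(j) = 5 - j (d(j) = -2 + (7 - j) = 5 - j)
J(x) = 5/2 - 21/(2*x) (J(x) = 5/2 + (-21/x)/2 = 5/2 - 21/(2*x))
W = 13/290 (W = 1/((1/2)*(-21 + 5*(-13))/(-13) + (5 - 1*(-14))) = 1/((1/2)*(-1/13)*(-21 - 65) + (5 + 14)) = 1/((1/2)*(-1/13)*(-86) + 19) = 1/(43/13 + 19) = 1/(290/13) = 13/290 ≈ 0.044828)
W + (292/(-451))*(-256) = 13/290 + (292/(-451))*(-256) = 13/290 + (292*(-1/451))*(-256) = 13/290 - 292/451*(-256) = 13/290 + 74752/451 = 21683943/130790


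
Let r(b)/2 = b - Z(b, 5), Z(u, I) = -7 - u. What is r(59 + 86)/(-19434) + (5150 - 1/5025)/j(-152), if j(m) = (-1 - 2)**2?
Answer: 83816790736/146483775 ≈ 572.19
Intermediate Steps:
j(m) = 9 (j(m) = (-3)**2 = 9)
r(b) = 14 + 4*b (r(b) = 2*(b - (-7 - b)) = 2*(b + (7 + b)) = 2*(7 + 2*b) = 14 + 4*b)
r(59 + 86)/(-19434) + (5150 - 1/5025)/j(-152) = (14 + 4*(59 + 86))/(-19434) + (5150 - 1/5025)/9 = (14 + 4*145)*(-1/19434) + (5150 - 1*1/5025)*(1/9) = (14 + 580)*(-1/19434) + (5150 - 1/5025)*(1/9) = 594*(-1/19434) + (25878749/5025)*(1/9) = -99/3239 + 25878749/45225 = 83816790736/146483775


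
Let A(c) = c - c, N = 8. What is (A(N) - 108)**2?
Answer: 11664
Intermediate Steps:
A(c) = 0
(A(N) - 108)**2 = (0 - 108)**2 = (-108)**2 = 11664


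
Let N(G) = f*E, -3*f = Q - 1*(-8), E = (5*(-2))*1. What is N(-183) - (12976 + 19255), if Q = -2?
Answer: -32211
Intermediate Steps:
E = -10 (E = -10*1 = -10)
f = -2 (f = -(-2 - 1*(-8))/3 = -(-2 + 8)/3 = -⅓*6 = -2)
N(G) = 20 (N(G) = -2*(-10) = 20)
N(-183) - (12976 + 19255) = 20 - (12976 + 19255) = 20 - 1*32231 = 20 - 32231 = -32211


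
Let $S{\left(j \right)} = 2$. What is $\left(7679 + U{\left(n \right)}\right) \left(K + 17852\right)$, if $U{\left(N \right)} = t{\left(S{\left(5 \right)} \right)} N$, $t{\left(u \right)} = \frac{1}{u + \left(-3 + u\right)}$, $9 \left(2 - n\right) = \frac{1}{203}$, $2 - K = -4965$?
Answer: $\frac{320223271334}{1827} \approx 1.7527 \cdot 10^{8}$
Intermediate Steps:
$K = 4967$ ($K = 2 - -4965 = 2 + 4965 = 4967$)
$n = \frac{3653}{1827}$ ($n = 2 - \frac{1}{9 \cdot 203} = 2 - \frac{1}{1827} = \frac{3653}{1827} \approx 1.9995$)
$t{\left(u \right)} = \frac{1}{-3 + 2 u}$
$U{\left(N \right)} = N$ ($U{\left(N \right)} = \frac{N}{-3 + 2 \cdot 2} = \frac{N}{-3 + 4} = \frac{N}{1} = 1 N = N$)
$\left(7679 + U{\left(n \right)}\right) \left(K + 17852\right) = \left(7679 + \frac{3653}{1827}\right) \left(4967 + 17852\right) = \frac{14033186}{1827} \cdot 22819 = \frac{320223271334}{1827}$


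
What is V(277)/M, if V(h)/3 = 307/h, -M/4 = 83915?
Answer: -921/92977820 ≈ -9.9056e-6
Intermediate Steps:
M = -335660 (M = -4*83915 = -335660)
V(h) = 921/h (V(h) = 3*(307/h) = 921/h)
V(277)/M = (921/277)/(-335660) = (921*(1/277))*(-1/335660) = (921/277)*(-1/335660) = -921/92977820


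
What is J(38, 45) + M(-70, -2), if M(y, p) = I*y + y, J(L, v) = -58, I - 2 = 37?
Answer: -2858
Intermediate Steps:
I = 39 (I = 2 + 37 = 39)
M(y, p) = 40*y (M(y, p) = 39*y + y = 40*y)
J(38, 45) + M(-70, -2) = -58 + 40*(-70) = -58 - 2800 = -2858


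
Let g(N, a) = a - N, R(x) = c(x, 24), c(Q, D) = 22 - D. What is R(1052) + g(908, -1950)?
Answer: -2860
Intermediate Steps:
R(x) = -2 (R(x) = 22 - 1*24 = 22 - 24 = -2)
R(1052) + g(908, -1950) = -2 + (-1950 - 1*908) = -2 + (-1950 - 908) = -2 - 2858 = -2860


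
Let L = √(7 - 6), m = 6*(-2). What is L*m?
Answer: -12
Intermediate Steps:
m = -12
L = 1 (L = √1 = 1)
L*m = 1*(-12) = -12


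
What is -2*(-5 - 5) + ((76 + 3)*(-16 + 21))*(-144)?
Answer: -56860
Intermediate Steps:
-2*(-5 - 5) + ((76 + 3)*(-16 + 21))*(-144) = -2*(-10) + (79*5)*(-144) = 20 + 395*(-144) = 20 - 56880 = -56860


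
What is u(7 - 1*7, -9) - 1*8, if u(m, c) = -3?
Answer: -11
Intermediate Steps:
u(7 - 1*7, -9) - 1*8 = -3 - 1*8 = -3 - 8 = -11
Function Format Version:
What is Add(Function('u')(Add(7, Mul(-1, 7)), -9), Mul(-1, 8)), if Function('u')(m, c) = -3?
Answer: -11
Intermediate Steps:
Add(Function('u')(Add(7, Mul(-1, 7)), -9), Mul(-1, 8)) = Add(-3, Mul(-1, 8)) = Add(-3, -8) = -11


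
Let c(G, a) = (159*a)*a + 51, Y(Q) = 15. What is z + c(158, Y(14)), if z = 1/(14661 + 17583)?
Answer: 1155173545/32244 ≈ 35826.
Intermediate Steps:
c(G, a) = 51 + 159*a² (c(G, a) = 159*a² + 51 = 51 + 159*a²)
z = 1/32244 ≈ 3.1014e-5
z + c(158, Y(14)) = 1/32244 + (51 + 159*15²) = 1/32244 + (51 + 159*225) = 1/32244 + (51 + 35775) = 1/32244 + 35826 = 1155173545/32244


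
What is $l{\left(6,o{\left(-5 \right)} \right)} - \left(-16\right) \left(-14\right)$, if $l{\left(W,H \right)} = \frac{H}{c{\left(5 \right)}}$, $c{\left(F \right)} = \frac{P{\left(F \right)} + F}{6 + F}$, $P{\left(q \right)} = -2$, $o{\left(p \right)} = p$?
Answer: $- \frac{727}{3} \approx -242.33$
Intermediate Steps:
$c{\left(F \right)} = \frac{-2 + F}{6 + F}$
$l{\left(W,H \right)} = \frac{11 H}{3}$ ($l{\left(W,H \right)} = \frac{H}{\frac{1}{6 + 5} \left(-2 + 5\right)} = \frac{H}{\frac{1}{11} \cdot 3} = \frac{H}{\frac{3}{11}} = H \frac{11}{3} = \frac{11 H}{3}$)
$l{\left(6,o{\left(-5 \right)} \right)} - \left(-16\right) \left(-14\right) = \frac{11}{3} \left(-5\right) - \left(-16\right) \left(-14\right) = - \frac{55}{3} - 224 = - \frac{727}{3}$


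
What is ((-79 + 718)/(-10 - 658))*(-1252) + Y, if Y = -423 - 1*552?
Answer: 37182/167 ≈ 222.65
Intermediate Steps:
Y = -975 (Y = -423 - 552 = -975)
((-79 + 718)/(-10 - 658))*(-1252) + Y = ((-79 + 718)/(-10 - 658))*(-1252) - 975 = (639/(-668))*(-1252) - 975 = (639*(-1/668))*(-1252) - 975 = -639/668*(-1252) - 975 = 200007/167 - 975 = 37182/167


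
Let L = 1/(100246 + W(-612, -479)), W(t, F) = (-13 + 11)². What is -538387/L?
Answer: -53973296750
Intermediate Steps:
W(t, F) = 4 (W(t, F) = (-2)² = 4)
L = 1/100250 (L = 1/(100246 + 4) = 1/100250 ≈ 9.9751e-6)
-538387/L = -538387/1/100250 = -538387*100250 = -53973296750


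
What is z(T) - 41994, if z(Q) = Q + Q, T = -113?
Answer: -42220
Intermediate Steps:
z(Q) = 2*Q
z(T) - 41994 = 2*(-113) - 41994 = -226 - 41994 = -42220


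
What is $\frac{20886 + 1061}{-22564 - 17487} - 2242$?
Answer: $- \frac{89816289}{40051} \approx -2242.5$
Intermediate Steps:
$\frac{20886 + 1061}{-22564 - 17487} - 2242 = \frac{21947}{-40051} - 2242 = 21947 \left(- \frac{1}{40051}\right) - 2242 = - \frac{21947}{40051} - 2242 = - \frac{89816289}{40051}$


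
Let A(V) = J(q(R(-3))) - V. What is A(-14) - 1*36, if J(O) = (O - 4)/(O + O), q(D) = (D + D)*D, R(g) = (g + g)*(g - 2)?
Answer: -19351/900 ≈ -21.501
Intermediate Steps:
R(g) = 2*g*(-2 + g) (R(g) = (2*g)*(-2 + g) = 2*g*(-2 + g))
q(D) = 2*D**2 (q(D) = (2*D)*D = 2*D**2)
J(O) = (-4 + O)/(2*O) (J(O) = (-4 + O)/((2*O)) = (-4 + O)*(1/(2*O)) = (-4 + O)/(2*O))
A(V) = 449/900 - V (A(V) = (-4 + 2*(2*(-3)*(-2 - 3))**2)/(2*((2*(2*(-3)*(-2 - 3))**2))) - V = (-4 + 2*(2*(-3)*(-5))**2)/(2*((2*(2*(-3)*(-5))**2))) - V = (-4 + 2*30**2)/(2*((2*30**2))) - V = (-4 + 2*900)/(2*((2*900))) - V = (1/2)*(-4 + 1800)/1800 - V = (1/2)*(1/1800)*1796 - V = 449/900 - V)
A(-14) - 1*36 = (449/900 - 1*(-14)) - 1*36 = (449/900 + 14) - 36 = 13049/900 - 36 = -19351/900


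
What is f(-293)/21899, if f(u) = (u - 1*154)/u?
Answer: 447/6416407 ≈ 6.9665e-5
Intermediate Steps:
f(u) = (-154 + u)/u (f(u) = (u - 154)/u = (-154 + u)/u)
f(-293)/21899 = ((-154 - 293)/(-293))/21899 = -1/293*(-447)*(1/21899) = (447/293)*(1/21899) = 447/6416407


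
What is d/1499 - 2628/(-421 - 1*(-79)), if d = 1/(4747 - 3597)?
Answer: 251682119/32753150 ≈ 7.6842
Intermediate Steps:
d = 1/1150 ≈ 0.00086956
d/1499 - 2628/(-421 - 1*(-79)) = (1/1150)/1499 - 2628/(-421 - 1*(-79)) = (1/1150)*(1/1499) - 2628/(-421 + 79) = 1/1723850 - 2628/(-342) = 1/1723850 - 2628*(-1/342) = 1/1723850 + 146/19 = 251682119/32753150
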